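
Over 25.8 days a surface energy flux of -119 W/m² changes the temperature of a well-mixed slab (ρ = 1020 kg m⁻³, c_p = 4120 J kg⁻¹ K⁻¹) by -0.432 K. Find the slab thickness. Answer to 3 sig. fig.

Heat input Q = F Δt = -119 × 2.23×10^6 s = -2.65×10^8 J/m².
Required areal heat capacity C = Q / ΔT = 6.14×10^8 J/(m²·K).
Depth D = C / (ρ c_p) = 6.14×10^8 / (1020 × 4120) = 146 m.

146 m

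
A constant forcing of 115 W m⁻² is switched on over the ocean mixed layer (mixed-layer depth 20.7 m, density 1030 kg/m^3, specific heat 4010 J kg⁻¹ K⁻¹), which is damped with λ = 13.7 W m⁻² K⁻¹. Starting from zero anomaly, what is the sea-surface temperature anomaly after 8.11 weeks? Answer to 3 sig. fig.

Areal heat capacity C = ρ c_p D = 1030 × 4010 × 20.7 = 8.55×10^7 J m⁻² K⁻¹.
τ = C / λ = 8.55×10^7 / 13.7 = 6.24×10^6 s.
Equilibrium anomaly ΔT_eq = F / λ = 115 / 13.7 = 8.39 K.
t = 8.11 weeks = 4.90×10^6 s, so t/τ = 0.786.
ΔT(t) = ΔT_eq (1 − e^(−t/τ)) = 8.39 × (1 − e^−0.786) = 4.57 K.

4.57 K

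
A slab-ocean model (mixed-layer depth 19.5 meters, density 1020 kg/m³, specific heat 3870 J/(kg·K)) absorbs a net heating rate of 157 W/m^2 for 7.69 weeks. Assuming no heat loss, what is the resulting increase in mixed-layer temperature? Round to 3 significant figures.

9.49 K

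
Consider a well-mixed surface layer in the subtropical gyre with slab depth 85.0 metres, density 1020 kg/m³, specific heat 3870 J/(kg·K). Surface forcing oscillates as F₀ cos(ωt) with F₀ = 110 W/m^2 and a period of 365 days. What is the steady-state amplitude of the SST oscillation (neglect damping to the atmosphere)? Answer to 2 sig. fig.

1.6 K

Areal heat capacity C = ρ c_p D = 1020 × 3870 × 85.0 = 3.36×10^8 J/(m^2 K).
Angular frequency ω = 2π / T = 2π / 3.15×10^7 s = 1.99×10^-7 s⁻¹.
Cω = 3.36×10^8 × 1.99×10^-7 = 66.9 W/(m²·K).
Amplitude A = F₀ / (Cω) = 110 / 66.9 = 1.65 K.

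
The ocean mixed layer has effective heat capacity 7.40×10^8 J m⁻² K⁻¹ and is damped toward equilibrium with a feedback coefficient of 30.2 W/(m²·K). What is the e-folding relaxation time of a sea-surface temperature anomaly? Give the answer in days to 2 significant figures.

Areal heat capacity C = 7.40×10^8 J m⁻² K⁻¹ (given).
Relaxation time τ = C / λ = 7.40×10^8 / 30.2 = 2.45×10^7 s.
In days: 2.45×10^7 s / (86400 s/day) = 284 days.

280 days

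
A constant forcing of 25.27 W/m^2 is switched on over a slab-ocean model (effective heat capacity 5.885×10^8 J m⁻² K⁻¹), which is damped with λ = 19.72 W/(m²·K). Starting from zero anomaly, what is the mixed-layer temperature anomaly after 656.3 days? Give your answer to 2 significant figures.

Areal heat capacity C = 5.885×10^8 J m⁻² K⁻¹ (given).
τ = C / λ = 5.88×10^8 / 19.72 = 2.98×10^7 s.
Equilibrium anomaly ΔT_eq = F / λ = 25.27 / 19.72 = 1.28 K.
t = 656.3 days = 5.67×10^7 s, so t/τ = 1.90.
ΔT(t) = ΔT_eq (1 − e^(−t/τ)) = 1.28 × (1 − e^−1.90) = 1.09 K.

1.1 K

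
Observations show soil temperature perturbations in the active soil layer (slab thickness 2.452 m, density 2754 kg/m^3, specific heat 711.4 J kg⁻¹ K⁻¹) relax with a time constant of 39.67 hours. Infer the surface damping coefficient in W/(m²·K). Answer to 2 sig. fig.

34

Areal heat capacity C = ρ c_p D = 2754 × 711.4 × 2.452 = 4.80×10^6 J m⁻² K⁻¹.
τ = 39.67 hours = 1.43×10^5 s.
λ = C / τ = 4.80×10^6 / 1.43×10^5 = 33.6 W/(m²·K).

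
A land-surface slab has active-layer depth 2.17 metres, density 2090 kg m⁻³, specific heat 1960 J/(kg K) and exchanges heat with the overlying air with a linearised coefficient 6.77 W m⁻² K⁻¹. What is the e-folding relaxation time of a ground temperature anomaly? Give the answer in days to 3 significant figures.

15.2 days

Areal heat capacity C = ρ c_p D = 2090 × 1960 × 2.17 = 8.89×10^6 J m⁻² K⁻¹.
Relaxation time τ = C / λ = 8.89×10^6 / 6.77 = 1.31×10^6 s.
In days: 1.31×10^6 s / (86400 s/day) = 15.2 days.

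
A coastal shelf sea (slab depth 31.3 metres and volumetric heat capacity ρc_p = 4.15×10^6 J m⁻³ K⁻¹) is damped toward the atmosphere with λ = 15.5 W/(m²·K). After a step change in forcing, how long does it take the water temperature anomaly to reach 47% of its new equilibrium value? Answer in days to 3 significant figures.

Areal heat capacity C = ρc_p × D = 4.15×10^6 × 31.3 = 1.30×10^8 J m⁻² K⁻¹.
τ = C / λ = 1.30×10^8 / 15.5 = 8.38×10^6 s.
Fraction reached: 1 − e^(−t/τ) = 0.47 ⇒ t = −τ ln(1 − 0.47) = τ × 0.635.
t = 5.32×10^6 s = 61.6 days.

61.6 days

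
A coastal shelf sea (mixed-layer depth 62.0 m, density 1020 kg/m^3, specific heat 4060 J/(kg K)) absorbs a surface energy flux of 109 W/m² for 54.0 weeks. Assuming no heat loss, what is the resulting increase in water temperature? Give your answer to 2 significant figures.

Areal heat capacity C = ρ c_p D = 1020 × 4060 × 62.0 = 2.57×10^8 J m⁻² K⁻¹.
Net heat input Q = F Δt = 109 × (54.0 weeks × 6.048×10^5 s/week) = 3.56×10^9 J/m².
ΔT = Q / C = 3.56×10^9 / 2.57×10^8 = 13.9 K.

14 K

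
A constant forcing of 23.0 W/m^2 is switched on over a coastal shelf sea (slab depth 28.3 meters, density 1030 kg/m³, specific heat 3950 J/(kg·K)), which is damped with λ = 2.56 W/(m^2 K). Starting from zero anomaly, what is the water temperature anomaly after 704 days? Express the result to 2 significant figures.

Areal heat capacity C = ρ c_p D = 1030 × 3950 × 28.3 = 1.15×10^8 J m⁻² K⁻¹.
τ = C / λ = 1.15×10^8 / 2.56 = 4.50×10^7 s.
Equilibrium anomaly ΔT_eq = F / λ = 23.0 / 2.56 = 8.98 K.
t = 704 days = 6.08×10^7 s, so t/τ = 1.35.
ΔT(t) = ΔT_eq (1 − e^(−t/τ)) = 8.98 × (1 − e^−1.35) = 6.66 K.

6.7 K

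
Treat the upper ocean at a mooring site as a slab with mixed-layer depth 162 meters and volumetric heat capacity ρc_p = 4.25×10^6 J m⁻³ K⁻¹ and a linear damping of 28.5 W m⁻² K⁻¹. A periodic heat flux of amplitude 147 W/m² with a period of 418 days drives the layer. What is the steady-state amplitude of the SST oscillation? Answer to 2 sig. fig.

1.2 K

Areal heat capacity C = ρc_p × D = 4.25×10^6 × 162 = 6.88×10^8 J/(m²·K).
Angular frequency ω = 2π / T = 2π / 3.61×10^7 s = 1.74×10^-7 s⁻¹.
√((Cω)² + λ²) = √((120)² + 28.5²) = 123 W/(m²·K).
Amplitude A = F₀ / √((Cω)²+λ²) = 147 / 123 = 1.19 K.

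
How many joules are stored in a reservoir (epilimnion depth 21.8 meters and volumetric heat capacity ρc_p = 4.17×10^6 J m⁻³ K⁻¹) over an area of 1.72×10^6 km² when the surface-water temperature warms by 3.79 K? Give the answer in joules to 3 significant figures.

5.93×10^20 J

Areal heat capacity C = ρc_p × D = 4.17×10^6 × 21.8 = 9.09×10^7 J/(m²·K).
Heat per unit area: q = C ΔT = 9.09×10^7 × 3.79 = 3.45×10^8 J/m².
Total heat: Q = q × A = 3.45×10^8 × (1.72×10^6 × 10⁶ m²) = 5.93×10^20 J.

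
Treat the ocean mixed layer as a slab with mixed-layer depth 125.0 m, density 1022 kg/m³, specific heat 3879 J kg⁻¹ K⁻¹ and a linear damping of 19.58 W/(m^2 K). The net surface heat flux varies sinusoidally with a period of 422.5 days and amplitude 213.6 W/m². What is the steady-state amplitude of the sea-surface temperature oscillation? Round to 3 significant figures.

Areal heat capacity C = ρ c_p D = 1022 × 3879 × 125.0 = 4.96×10^8 J/(m²·K).
Angular frequency ω = 2π / T = 2π / 3.65×10^7 s = 1.72×10^-7 s⁻¹.
√((Cω)² + λ²) = √((85.3)² + 19.58²) = 87.5 W/(m²·K).
Amplitude A = F₀ / √((Cω)²+λ²) = 213.6 / 87.5 = 2.44 K.

2.44 K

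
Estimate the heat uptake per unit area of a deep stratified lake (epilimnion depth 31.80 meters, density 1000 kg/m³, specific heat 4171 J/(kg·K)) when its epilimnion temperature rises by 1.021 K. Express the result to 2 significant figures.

Areal heat capacity C = ρ c_p D = 1000 × 4171 × 31.80 = 1.33×10^8 J/(m^2 K).
ΔQ = C ΔT = 1.33×10^8 × 1.021 = 1.35×10^8 J/m².

1.4×10^8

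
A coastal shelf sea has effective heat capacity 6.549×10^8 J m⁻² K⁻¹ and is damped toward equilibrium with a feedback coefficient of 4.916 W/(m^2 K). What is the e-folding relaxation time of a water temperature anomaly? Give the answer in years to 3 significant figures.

Areal heat capacity C = 6.549×10^8 J m⁻² K⁻¹ (given).
Relaxation time τ = C / λ = 6.55×10^8 / 4.916 = 1.33×10^8 s.
In years: 1.33×10^8 s / (3.156×10^7 s/year) = 4.22 years.

4.22 years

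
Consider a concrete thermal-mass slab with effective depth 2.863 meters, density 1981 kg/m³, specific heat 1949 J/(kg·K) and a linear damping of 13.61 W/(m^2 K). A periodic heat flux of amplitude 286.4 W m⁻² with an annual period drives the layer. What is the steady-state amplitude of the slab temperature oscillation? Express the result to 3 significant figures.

Areal heat capacity C = ρ c_p D = 1981 × 1949 × 2.863 = 1.11×10^7 J/(m^2 K).
Angular frequency ω = 2π / T = 2π / 3.15×10^7 s = 1.99×10^-7 s⁻¹.
√((Cω)² + λ²) = √((2.20)² + 13.61²) = 13.8 W/(m²·K).
Amplitude A = F₀ / √((Cω)²+λ²) = 286.4 / 13.8 = 20.8 K.

20.8 K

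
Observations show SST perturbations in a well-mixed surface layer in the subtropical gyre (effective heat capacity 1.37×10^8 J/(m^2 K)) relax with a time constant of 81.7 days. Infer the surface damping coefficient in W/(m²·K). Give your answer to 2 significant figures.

Areal heat capacity C = 1.37×10^8 J/(m^2 K) (given).
τ = 81.7 days = 7.06×10^6 s.
λ = C / τ = 1.37×10^8 / 7.06×10^6 = 19.4 W/(m²·K).

19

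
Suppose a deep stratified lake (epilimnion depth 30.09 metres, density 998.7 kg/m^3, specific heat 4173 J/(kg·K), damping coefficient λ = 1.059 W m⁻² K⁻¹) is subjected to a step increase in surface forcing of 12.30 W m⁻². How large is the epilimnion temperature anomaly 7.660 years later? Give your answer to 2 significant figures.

10 K

Areal heat capacity C = ρ c_p D = 998.7 × 4173 × 30.09 = 1.25×10^8 J m⁻² K⁻¹.
τ = C / λ = 1.25×10^8 / 1.059 = 1.18×10^8 s.
Equilibrium anomaly ΔT_eq = F / λ = 12.30 / 1.059 = 11.6 K.
t = 7.660 years = 2.42×10^8 s, so t/τ = 2.04.
ΔT(t) = ΔT_eq (1 − e^(−t/τ)) = 11.6 × (1 − e^−2.04) = 10.1 K.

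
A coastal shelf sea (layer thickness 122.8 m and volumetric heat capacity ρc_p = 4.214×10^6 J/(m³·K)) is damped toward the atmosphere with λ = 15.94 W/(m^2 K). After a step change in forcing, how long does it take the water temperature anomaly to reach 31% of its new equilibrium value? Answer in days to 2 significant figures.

Areal heat capacity C = ρc_p × D = 4.214×10^6 × 122.8 = 5.17×10^8 J m⁻² K⁻¹.
τ = C / λ = 5.17×10^8 / 15.94 = 3.25×10^7 s.
Fraction reached: 1 − e^(−t/τ) = 0.31 ⇒ t = −τ ln(1 − 0.31) = τ × 0.371.
t = 1.20×10^7 s = 139 days.

140 days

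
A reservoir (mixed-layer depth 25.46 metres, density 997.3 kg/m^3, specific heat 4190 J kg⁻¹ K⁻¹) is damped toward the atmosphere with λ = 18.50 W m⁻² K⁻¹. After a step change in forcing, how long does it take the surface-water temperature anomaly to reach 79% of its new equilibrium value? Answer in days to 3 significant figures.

104 days

Areal heat capacity C = ρ c_p D = 997.3 × 4190 × 25.46 = 1.06×10^8 J/(m²·K).
τ = C / λ = 1.06×10^8 / 18.50 = 5.75×10^6 s.
Fraction reached: 1 − e^(−t/τ) = 0.79 ⇒ t = −τ ln(1 − 0.79) = τ × 1.56.
t = 8.97×10^6 s = 104 days.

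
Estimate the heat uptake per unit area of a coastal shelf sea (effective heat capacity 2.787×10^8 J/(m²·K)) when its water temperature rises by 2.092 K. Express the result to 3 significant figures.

5.83×10^8

Areal heat capacity C = 2.787×10^8 J/(m²·K) (given).
ΔQ = C ΔT = 2.79×10^8 × 2.092 = 5.83×10^8 J/m².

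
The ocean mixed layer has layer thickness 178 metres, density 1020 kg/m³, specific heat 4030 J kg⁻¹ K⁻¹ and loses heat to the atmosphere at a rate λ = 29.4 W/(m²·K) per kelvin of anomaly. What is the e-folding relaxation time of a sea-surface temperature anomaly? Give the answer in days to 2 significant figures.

290 days

Areal heat capacity C = ρ c_p D = 1020 × 4030 × 178 = 7.32×10^8 J/(m^2 K).
Relaxation time τ = C / λ = 7.32×10^8 / 29.4 = 2.49×10^7 s.
In days: 2.49×10^7 s / (86400 s/day) = 288 days.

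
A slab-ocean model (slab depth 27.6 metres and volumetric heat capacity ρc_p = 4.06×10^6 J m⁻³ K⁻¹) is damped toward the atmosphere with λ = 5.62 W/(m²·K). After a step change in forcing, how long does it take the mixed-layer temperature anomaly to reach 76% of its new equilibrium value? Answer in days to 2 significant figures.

330 days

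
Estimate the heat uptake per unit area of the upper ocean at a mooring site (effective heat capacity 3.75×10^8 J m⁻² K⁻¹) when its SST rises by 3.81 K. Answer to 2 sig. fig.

1.4×10^9

Areal heat capacity C = 3.75×10^8 J m⁻² K⁻¹ (given).
ΔQ = C ΔT = 3.75×10^8 × 3.81 = 1.43×10^9 J/m².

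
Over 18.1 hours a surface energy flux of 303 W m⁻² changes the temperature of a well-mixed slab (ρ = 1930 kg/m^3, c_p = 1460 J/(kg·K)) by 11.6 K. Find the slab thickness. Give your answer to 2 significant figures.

Heat input Q = F Δt = 303 × 65200 s = 1.97×10^7 J/m².
Required areal heat capacity C = Q / ΔT = 1.70×10^6 J/(m²·K).
Depth D = C / (ρ c_p) = 1.70×10^6 / (1930 × 1460) = 0.604 m.

0.60 m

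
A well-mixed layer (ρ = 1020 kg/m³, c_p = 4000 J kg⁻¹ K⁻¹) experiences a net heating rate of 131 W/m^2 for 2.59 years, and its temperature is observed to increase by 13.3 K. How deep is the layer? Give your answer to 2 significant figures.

Heat input Q = F Δt = 131 × 8.17×10^7 s = 1.07×10^10 J/m².
Required areal heat capacity C = Q / ΔT = 8.05×10^8 J/(m²·K).
Depth D = C / (ρ c_p) = 8.05×10^8 / (1020 × 4000) = 197 m.

200 m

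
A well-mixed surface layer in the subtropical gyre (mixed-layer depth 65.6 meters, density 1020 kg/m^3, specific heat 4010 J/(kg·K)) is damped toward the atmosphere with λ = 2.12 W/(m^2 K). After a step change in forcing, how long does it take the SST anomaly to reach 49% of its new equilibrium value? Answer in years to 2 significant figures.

Areal heat capacity C = ρ c_p D = 1020 × 4010 × 65.6 = 2.68×10^8 J m⁻² K⁻¹.
τ = C / λ = 2.68×10^8 / 2.12 = 1.27×10^8 s.
Fraction reached: 1 − e^(−t/τ) = 0.49 ⇒ t = −τ ln(1 − 0.49) = τ × 0.673.
t = 8.52×10^7 s = 2.70 years.

2.7 years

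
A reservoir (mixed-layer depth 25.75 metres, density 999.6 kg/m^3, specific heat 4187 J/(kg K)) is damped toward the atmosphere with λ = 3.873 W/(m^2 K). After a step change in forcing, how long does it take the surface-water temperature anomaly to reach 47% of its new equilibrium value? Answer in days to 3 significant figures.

204 days

Areal heat capacity C = ρ c_p D = 999.6 × 4187 × 25.75 = 1.08×10^8 J/(m²·K).
τ = C / λ = 1.08×10^8 / 3.873 = 2.78×10^7 s.
Fraction reached: 1 − e^(−t/τ) = 0.47 ⇒ t = −τ ln(1 − 0.47) = τ × 0.635.
t = 1.77×10^7 s = 204 days.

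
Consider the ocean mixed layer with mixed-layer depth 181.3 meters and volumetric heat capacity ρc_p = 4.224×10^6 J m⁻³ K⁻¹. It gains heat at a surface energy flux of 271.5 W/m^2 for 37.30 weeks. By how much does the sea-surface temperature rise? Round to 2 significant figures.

8.0 K

Areal heat capacity C = ρc_p × D = 4.224×10^6 × 181.3 = 7.66×10^8 J/(m^2 K).
Net heat input Q = F Δt = 271.5 × (37.30 weeks × 6.048×10^5 s/week) = 6.12×10^9 J/m².
ΔT = Q / C = 6.12×10^9 / 7.66×10^8 = 8.00 K.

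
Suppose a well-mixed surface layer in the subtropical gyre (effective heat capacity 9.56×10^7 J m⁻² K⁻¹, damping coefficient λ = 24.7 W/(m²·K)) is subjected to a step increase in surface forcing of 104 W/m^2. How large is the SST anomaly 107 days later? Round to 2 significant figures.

Areal heat capacity C = 9.56×10^7 J m⁻² K⁻¹ (given).
τ = C / λ = 9.56×10^7 / 24.7 = 3.87×10^6 s.
Equilibrium anomaly ΔT_eq = F / λ = 104 / 24.7 = 4.21 K.
t = 107 days = 9.24×10^6 s, so t/τ = 2.39.
ΔT(t) = ΔT_eq (1 − e^(−t/τ)) = 4.21 × (1 − e^−2.39) = 3.82 K.

3.8 K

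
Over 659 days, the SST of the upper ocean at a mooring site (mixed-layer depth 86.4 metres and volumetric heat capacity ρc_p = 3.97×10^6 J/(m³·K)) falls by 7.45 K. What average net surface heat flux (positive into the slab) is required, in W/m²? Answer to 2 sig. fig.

-45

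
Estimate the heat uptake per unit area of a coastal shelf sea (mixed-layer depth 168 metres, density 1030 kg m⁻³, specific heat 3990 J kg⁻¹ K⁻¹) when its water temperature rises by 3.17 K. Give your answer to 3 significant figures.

Areal heat capacity C = ρ c_p D = 1030 × 3990 × 168 = 6.90×10^8 J m⁻² K⁻¹.
ΔQ = C ΔT = 6.90×10^8 × 3.17 = 2.19×10^9 J/m².

2.19×10^9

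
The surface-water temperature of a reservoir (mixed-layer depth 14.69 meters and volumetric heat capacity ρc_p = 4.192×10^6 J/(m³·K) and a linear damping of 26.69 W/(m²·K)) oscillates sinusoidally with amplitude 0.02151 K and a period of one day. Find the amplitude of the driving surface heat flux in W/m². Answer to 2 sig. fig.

Areal heat capacity C = ρc_p × D = 4.192×10^6 × 14.69 = 6.16×10^7 J m⁻² K⁻¹.
ω = 2π / 86400 s = 7.27×10^-5 s⁻¹.
√((Cω)² + λ²) = √((4480)² + 26.69²) = 4480 W/(m²·K).
F₀ = A × √((Cω)²+λ²) = 0.02151 × 4480 = 96.3 W/m².

96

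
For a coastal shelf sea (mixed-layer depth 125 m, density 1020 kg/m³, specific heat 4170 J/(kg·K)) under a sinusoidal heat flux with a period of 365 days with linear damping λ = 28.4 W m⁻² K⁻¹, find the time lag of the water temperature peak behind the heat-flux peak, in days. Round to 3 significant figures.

76.0 days

Areal heat capacity C = ρ c_p D = 1020 × 4170 × 125 = 5.32×10^8 J/(m²·K).
ω = 2π / 3.15×10^7 s = 1.99×10^-7 s⁻¹.
Phase lag φ = arctan(Cω/λ) = arctan(106/28.4) = 1.31 rad.
Time lag = φ / ω = 1.31 / 1.99×10^-7 = 6.57×10^6 s = 76.0 days.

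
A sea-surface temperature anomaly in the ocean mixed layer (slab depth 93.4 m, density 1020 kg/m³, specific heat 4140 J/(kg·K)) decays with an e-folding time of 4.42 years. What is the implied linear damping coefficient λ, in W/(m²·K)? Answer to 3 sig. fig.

2.83

Areal heat capacity C = ρ c_p D = 1020 × 4140 × 93.4 = 3.94×10^8 J/(m²·K).
τ = 4.42 years = 1.39×10^8 s.
λ = C / τ = 3.94×10^8 / 1.39×10^8 = 2.83 W/(m²·K).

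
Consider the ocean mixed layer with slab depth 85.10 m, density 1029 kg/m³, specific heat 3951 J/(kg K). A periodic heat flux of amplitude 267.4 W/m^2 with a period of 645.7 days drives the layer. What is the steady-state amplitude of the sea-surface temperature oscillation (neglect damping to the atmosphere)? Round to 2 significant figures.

6.9 K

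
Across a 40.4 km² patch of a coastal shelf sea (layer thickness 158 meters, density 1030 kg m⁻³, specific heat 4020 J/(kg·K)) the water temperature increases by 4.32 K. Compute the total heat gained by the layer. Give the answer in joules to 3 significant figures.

Areal heat capacity C = ρ c_p D = 1030 × 4020 × 158 = 6.54×10^8 J m⁻² K⁻¹.
Heat per unit area: q = C ΔT = 6.54×10^8 × 4.32 = 2.83×10^9 J/m².
Total heat: Q = q × A = 2.83×10^9 × (40.4 × 10⁶ m²) = 1.14×10^17 J.

1.14×10^17 J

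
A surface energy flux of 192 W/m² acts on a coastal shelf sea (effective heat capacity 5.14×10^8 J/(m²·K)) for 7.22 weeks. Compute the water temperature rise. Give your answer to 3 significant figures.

Areal heat capacity C = 5.14×10^8 J/(m²·K) (given).
Net heat input Q = F Δt = 192 × (7.22 weeks × 6.048×10^5 s/week) = 8.38×10^8 J/m².
ΔT = Q / C = 8.38×10^8 / 5.14×10^8 = 1.63 K.

1.63 K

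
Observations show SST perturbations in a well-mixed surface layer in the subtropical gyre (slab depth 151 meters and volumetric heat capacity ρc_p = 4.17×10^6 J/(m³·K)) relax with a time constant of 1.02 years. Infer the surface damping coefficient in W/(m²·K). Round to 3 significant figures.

Areal heat capacity C = ρc_p × D = 4.17×10^6 × 151 = 6.30×10^8 J m⁻² K⁻¹.
τ = 1.02 years = 3.22×10^7 s.
λ = C / τ = 6.30×10^8 / 3.22×10^7 = 19.6 W/(m²·K).

19.6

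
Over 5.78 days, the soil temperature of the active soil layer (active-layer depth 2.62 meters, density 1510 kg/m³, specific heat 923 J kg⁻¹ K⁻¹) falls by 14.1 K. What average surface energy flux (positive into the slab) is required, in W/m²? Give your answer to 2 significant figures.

-100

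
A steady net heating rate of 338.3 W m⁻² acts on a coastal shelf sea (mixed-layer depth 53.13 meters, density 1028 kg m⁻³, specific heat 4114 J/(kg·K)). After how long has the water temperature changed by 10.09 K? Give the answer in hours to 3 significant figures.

Areal heat capacity C = ρ c_p D = 1028 × 4114 × 53.13 = 2.25×10^8 J m⁻² K⁻¹.
Time required: Δt = C ΔT / F = 2.25×10^8 × 10.09 / 338.3 = 6.70×10^6 s.
In hours: 6.70×10^6 s / (3600 s/hour) = 1860 hours.

1860 hours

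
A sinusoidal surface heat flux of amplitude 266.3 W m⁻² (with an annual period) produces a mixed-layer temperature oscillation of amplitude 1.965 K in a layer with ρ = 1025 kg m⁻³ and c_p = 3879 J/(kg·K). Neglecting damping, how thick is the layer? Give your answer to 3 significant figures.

171 m

ω = 2π / 3.15×10^7 s = 1.99×10^-7 s⁻¹.
Required C = F₀ / (A ω) = 266.3 / (1.965 × 1.99×10^-7) = 6.80×10^8 J/(m²·K).
D = C / (ρ c_p) = 6.80×10^8 / (1025 × 3879) = 171 m.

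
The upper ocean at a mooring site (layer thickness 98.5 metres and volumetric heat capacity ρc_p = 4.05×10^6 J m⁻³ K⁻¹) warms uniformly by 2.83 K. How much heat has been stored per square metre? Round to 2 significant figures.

Areal heat capacity C = ρc_p × D = 4.05×10^6 × 98.5 = 3.99×10^8 J/(m²·K).
ΔQ = C ΔT = 3.99×10^8 × 2.83 = 1.13×10^9 J/m².

1.1×10^9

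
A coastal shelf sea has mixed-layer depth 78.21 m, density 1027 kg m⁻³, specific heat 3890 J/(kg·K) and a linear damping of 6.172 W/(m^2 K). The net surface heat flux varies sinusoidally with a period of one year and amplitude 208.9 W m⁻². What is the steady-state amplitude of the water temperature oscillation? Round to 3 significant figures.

Areal heat capacity C = ρ c_p D = 1027 × 3890 × 78.21 = 3.12×10^8 J m⁻² K⁻¹.
Angular frequency ω = 2π / T = 2π / 3.15×10^7 s = 1.99×10^-7 s⁻¹.
√((Cω)² + λ²) = √((62.3)² + 6.172²) = 62.6 W/(m²·K).
Amplitude A = F₀ / √((Cω)²+λ²) = 208.9 / 62.6 = 3.34 K.

3.34 K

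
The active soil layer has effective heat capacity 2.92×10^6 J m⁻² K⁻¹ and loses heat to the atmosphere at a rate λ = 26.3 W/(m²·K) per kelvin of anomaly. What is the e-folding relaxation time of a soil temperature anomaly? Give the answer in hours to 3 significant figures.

30.8 hours

Areal heat capacity C = 2.92×10^6 J m⁻² K⁻¹ (given).
Relaxation time τ = C / λ = 2.92×10^6 / 26.3 = 1.11×10^5 s.
In hours: 1.11×10^5 s / (3600 s/hour) = 30.8 hours.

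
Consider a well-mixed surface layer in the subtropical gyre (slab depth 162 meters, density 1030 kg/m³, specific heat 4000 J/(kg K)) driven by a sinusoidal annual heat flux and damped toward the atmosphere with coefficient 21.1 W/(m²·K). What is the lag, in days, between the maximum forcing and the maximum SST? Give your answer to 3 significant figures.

82.1 days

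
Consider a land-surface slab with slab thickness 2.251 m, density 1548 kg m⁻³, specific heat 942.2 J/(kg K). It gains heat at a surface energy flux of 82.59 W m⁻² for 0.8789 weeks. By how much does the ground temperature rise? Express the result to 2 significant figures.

Areal heat capacity C = ρ c_p D = 1548 × 942.2 × 2.251 = 3.28×10^6 J/(m²·K).
Net heat input Q = F Δt = 82.59 × (0.8789 weeks × 6.048×10^5 s/week) = 4.39×10^7 J/m².
ΔT = Q / C = 4.39×10^7 / 3.28×10^6 = 13.4 K.

13 K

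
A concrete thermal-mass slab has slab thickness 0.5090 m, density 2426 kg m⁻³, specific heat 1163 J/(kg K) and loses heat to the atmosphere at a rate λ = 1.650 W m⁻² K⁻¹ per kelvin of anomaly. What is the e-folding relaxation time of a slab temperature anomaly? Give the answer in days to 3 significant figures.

10.1 days

Areal heat capacity C = ρ c_p D = 2426 × 1163 × 0.5090 = 1.44×10^6 J/(m²·K).
Relaxation time τ = C / λ = 1.44×10^6 / 1.650 = 8.70×10^5 s.
In days: 8.70×10^5 s / (86400 s/day) = 10.1 days.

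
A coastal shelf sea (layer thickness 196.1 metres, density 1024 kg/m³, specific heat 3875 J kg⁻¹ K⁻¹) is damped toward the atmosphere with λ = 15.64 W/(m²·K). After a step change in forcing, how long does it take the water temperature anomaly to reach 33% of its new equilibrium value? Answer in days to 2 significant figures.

230 days

Areal heat capacity C = ρ c_p D = 1024 × 3875 × 196.1 = 7.78×10^8 J m⁻² K⁻¹.
τ = C / λ = 7.78×10^8 / 15.64 = 4.98×10^7 s.
Fraction reached: 1 − e^(−t/τ) = 0.33 ⇒ t = −τ ln(1 − 0.33) = τ × 0.400.
t = 1.99×10^7 s = 231 days.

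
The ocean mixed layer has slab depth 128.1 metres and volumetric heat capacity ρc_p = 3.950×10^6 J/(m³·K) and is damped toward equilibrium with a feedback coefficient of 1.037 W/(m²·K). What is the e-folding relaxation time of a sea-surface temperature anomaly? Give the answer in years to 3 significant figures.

15.5 years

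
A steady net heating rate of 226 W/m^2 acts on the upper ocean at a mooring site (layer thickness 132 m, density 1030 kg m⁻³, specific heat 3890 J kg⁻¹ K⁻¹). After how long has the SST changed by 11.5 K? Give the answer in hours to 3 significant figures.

7480 hours

Areal heat capacity C = ρ c_p D = 1030 × 3890 × 132 = 5.29×10^8 J/(m^2 K).
Time required: Δt = C ΔT / F = 5.29×10^8 × 11.5 / 226 = 2.69×10^7 s.
In hours: 2.69×10^7 s / (3600 s/hour) = 7480 hours.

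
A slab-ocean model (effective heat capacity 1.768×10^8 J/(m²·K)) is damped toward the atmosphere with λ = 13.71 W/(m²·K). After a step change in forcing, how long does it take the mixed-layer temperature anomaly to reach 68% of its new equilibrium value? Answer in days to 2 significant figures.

Areal heat capacity C = 1.768×10^8 J/(m²·K) (given).
τ = C / λ = 1.77×10^8 / 13.71 = 1.29×10^7 s.
Fraction reached: 1 − e^(−t/τ) = 0.68 ⇒ t = −τ ln(1 − 0.68) = τ × 1.14.
t = 1.47×10^7 s = 170 days.

170 days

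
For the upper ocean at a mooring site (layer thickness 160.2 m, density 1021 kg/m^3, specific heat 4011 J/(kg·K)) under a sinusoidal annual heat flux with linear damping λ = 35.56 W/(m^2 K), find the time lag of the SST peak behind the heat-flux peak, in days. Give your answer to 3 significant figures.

75.8 days

Areal heat capacity C = ρ c_p D = 1021 × 4011 × 160.2 = 6.56×10^8 J/(m²·K).
ω = 2π / 3.15×10^7 s = 1.99×10^-7 s⁻¹.
Phase lag φ = arctan(Cω/λ) = arctan(131/35.56) = 1.31 rad.
Time lag = φ / ω = 1.31 / 1.99×10^-7 = 6.55×10^6 s = 75.8 days.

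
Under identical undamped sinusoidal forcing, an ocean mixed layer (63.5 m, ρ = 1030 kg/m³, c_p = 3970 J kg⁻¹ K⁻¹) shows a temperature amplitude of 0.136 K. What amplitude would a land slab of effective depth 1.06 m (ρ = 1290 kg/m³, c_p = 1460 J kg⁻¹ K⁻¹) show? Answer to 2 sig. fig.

C_ocean = 2.60×10^8 J/(m²·K); C_land = 2.00×10^6 J/(m²·K).
A ∝ 1/C ⇒ A_land = A_ocean × C_ocean/C_land = 0.136 × 130 = 17.7 K.

18 K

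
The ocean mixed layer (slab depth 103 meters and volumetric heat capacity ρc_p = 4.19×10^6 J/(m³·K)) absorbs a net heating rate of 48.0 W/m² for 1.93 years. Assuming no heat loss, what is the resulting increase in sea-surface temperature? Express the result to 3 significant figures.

Areal heat capacity C = ρc_p × D = 4.19×10^6 × 103 = 4.32×10^8 J/(m²·K).
Net heat input Q = F Δt = 48.0 × (1.93 years × 3.156×10^7 s/year) = 2.92×10^9 J/m².
ΔT = Q / C = 2.92×10^9 / 4.32×10^8 = 6.77 K.

6.77 K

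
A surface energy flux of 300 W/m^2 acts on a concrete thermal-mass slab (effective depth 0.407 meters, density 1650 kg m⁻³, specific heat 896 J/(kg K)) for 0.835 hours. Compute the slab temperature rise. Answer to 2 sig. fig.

Areal heat capacity C = ρ c_p D = 1650 × 896 × 0.407 = 6.02×10^5 J/(m^2 K).
Net heat input Q = F Δt = 300 × (0.835 hours × 3600 s/hour) = 9.02×10^5 J/m².
ΔT = Q / C = 9.02×10^5 / 6.02×10^5 = 1.50 K.

1.5 K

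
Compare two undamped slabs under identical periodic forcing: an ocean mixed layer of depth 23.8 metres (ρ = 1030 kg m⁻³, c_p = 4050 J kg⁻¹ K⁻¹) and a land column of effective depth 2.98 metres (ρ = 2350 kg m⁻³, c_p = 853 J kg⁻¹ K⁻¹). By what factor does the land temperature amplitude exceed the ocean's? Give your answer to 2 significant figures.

C_ocean = 1030 × 4050 × 23.8 = 9.93×10^7 J/(m²·K).
C_land = 2350 × 853 × 2.98 = 5.97×10^6 J/(m²·K).
Undamped amplitude ∝ 1/C, so A_land/A_ocean = C_ocean/C_land = 16.6.

17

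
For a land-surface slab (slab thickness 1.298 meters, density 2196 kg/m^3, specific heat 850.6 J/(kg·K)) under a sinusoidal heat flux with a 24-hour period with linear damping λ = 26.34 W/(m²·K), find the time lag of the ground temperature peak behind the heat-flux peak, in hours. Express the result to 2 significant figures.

Areal heat capacity C = ρ c_p D = 2196 × 850.6 × 1.298 = 2.42×10^6 J/(m^2 K).
ω = 2π / 86400 s = 7.27×10^-5 s⁻¹.
Phase lag φ = arctan(Cω/λ) = arctan(176/26.34) = 1.42 rad.
Time lag = φ / ω = 1.42 / 7.27×10^-5 = 19600 s = 5.43 hours.

5.4 hours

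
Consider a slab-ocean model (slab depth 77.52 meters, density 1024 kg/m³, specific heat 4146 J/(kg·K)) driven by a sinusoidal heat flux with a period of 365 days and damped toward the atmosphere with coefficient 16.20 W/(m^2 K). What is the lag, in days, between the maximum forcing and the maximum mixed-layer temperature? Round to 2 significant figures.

Areal heat capacity C = ρ c_p D = 1024 × 4146 × 77.52 = 3.29×10^8 J m⁻² K⁻¹.
ω = 2π / 3.15×10^7 s = 1.99×10^-7 s⁻¹.
Phase lag φ = arctan(Cω/λ) = arctan(65.6/16.20) = 1.33 rad.
Time lag = φ / ω = 1.33 / 1.99×10^-7 = 6.67×10^6 s = 77.2 days.

77 days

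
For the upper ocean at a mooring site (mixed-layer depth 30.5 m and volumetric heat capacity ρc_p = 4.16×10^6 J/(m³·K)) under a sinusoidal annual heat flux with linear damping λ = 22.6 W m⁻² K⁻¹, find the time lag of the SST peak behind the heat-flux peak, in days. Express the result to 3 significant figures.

48.9 days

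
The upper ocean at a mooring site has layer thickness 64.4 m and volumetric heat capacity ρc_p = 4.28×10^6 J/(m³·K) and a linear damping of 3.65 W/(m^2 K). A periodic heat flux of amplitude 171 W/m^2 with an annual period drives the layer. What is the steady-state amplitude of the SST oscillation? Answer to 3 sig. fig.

Areal heat capacity C = ρc_p × D = 4.28×10^6 × 64.4 = 2.76×10^8 J/(m^2 K).
Angular frequency ω = 2π / T = 2π / 3.15×10^7 s = 1.99×10^-7 s⁻¹.
√((Cω)² + λ²) = √((54.9)² + 3.65²) = 55.0 W/(m²·K).
Amplitude A = F₀ / √((Cω)²+λ²) = 171 / 55.0 = 3.11 K.

3.11 K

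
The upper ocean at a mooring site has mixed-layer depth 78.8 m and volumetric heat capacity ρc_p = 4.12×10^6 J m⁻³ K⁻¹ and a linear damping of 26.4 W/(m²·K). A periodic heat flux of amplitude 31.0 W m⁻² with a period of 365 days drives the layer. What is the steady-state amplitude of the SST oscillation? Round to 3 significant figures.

Areal heat capacity C = ρc_p × D = 4.12×10^6 × 78.8 = 3.25×10^8 J m⁻² K⁻¹.
Angular frequency ω = 2π / T = 2π / 3.15×10^7 s = 1.99×10^-7 s⁻¹.
√((Cω)² + λ²) = √((64.7)² + 26.4²) = 69.9 W/(m²·K).
Amplitude A = F₀ / √((Cω)²+λ²) = 31.0 / 69.9 = 0.444 K.

0.444 K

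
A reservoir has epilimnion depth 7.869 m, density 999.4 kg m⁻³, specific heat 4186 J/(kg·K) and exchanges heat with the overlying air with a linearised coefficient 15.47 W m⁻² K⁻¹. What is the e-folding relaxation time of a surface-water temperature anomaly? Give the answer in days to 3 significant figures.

24.6 days

Areal heat capacity C = ρ c_p D = 999.4 × 4186 × 7.869 = 3.29×10^7 J/(m^2 K).
Relaxation time τ = C / λ = 3.29×10^7 / 15.47 = 2.13×10^6 s.
In days: 2.13×10^6 s / (86400 s/day) = 24.6 days.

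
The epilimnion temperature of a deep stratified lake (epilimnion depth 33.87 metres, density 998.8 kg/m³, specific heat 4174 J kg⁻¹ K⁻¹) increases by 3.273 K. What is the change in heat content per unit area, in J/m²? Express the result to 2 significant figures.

4.6×10^8

Areal heat capacity C = ρ c_p D = 998.8 × 4174 × 33.87 = 1.41×10^8 J/(m²·K).
ΔQ = C ΔT = 1.41×10^8 × 3.273 = 4.62×10^8 J/m².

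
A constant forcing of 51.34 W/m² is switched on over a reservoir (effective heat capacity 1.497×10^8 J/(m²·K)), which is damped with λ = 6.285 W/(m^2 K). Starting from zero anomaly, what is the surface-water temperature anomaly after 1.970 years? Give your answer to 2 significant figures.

Areal heat capacity C = 1.497×10^8 J/(m²·K) (given).
τ = C / λ = 1.50×10^8 / 6.285 = 2.38×10^7 s.
Equilibrium anomaly ΔT_eq = F / λ = 51.34 / 6.285 = 8.17 K.
t = 1.970 years = 6.22×10^7 s, so t/τ = 2.61.
ΔT(t) = ΔT_eq (1 − e^(−t/τ)) = 8.17 × (1 − e^−2.61) = 7.57 K.

7.6 K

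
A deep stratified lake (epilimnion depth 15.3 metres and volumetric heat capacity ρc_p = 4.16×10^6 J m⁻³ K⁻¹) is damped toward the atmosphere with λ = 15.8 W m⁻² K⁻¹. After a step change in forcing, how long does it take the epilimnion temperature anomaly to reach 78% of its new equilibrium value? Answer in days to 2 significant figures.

Areal heat capacity C = ρc_p × D = 4.16×10^6 × 15.3 = 6.36×10^7 J m⁻² K⁻¹.
τ = C / λ = 6.36×10^7 / 15.8 = 4.03×10^6 s.
Fraction reached: 1 − e^(−t/τ) = 0.78 ⇒ t = −τ ln(1 − 0.78) = τ × 1.51.
t = 6.10×10^6 s = 70.6 days.

71 days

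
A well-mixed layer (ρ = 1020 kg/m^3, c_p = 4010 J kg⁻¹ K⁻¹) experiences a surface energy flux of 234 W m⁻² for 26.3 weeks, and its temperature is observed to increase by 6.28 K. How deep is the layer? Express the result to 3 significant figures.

Heat input Q = F Δt = 234 × 1.59×10^7 s = 3.72×10^9 J/m².
Required areal heat capacity C = Q / ΔT = 5.93×10^8 J/(m²·K).
Depth D = C / (ρ c_p) = 5.93×10^8 / (1020 × 4010) = 145 m.

145 m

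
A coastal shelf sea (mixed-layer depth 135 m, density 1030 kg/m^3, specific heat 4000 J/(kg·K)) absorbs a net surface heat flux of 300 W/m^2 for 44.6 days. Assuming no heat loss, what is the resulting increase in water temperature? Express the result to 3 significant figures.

2.08 K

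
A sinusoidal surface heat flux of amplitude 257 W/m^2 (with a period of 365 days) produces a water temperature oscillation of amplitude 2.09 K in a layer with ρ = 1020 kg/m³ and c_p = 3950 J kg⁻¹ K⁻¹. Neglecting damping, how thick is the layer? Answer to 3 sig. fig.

153 m

ω = 2π / 3.15×10^7 s = 1.99×10^-7 s⁻¹.
Required C = F₀ / (A ω) = 257 / (2.09 × 1.99×10^-7) = 6.17×10^8 J/(m²·K).
D = C / (ρ c_p) = 6.17×10^8 / (1020 × 3950) = 153 m.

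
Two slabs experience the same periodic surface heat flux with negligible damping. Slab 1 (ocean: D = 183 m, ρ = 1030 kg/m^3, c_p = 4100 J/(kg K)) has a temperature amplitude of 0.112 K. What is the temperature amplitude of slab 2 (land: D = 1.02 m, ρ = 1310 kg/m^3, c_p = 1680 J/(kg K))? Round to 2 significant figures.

39 K

C_ocean = 7.73×10^8 J/(m²·K); C_land = 2.24×10^6 J/(m²·K).
A ∝ 1/C ⇒ A_land = A_ocean × C_ocean/C_land = 0.112 × 344 = 38.6 K.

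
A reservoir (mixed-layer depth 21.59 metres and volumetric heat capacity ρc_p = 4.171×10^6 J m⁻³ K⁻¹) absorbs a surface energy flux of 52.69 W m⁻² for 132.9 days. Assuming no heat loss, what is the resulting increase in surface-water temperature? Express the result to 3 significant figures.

Areal heat capacity C = ρc_p × D = 4.171×10^6 × 21.59 = 9.01×10^7 J m⁻² K⁻¹.
Net heat input Q = F Δt = 52.69 × (132.9 days × 86400 s/day) = 6.05×10^8 J/m².
ΔT = Q / C = 6.05×10^8 / 9.01×10^7 = 6.72 K.

6.72 K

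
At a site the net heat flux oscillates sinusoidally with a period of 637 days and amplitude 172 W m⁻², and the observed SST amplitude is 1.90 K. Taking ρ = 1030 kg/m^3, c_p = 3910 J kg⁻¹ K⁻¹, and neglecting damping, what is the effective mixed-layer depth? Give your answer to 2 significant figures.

200 m

ω = 2π / 5.50×10^7 s = 1.14×10^-7 s⁻¹.
Required C = F₀ / (A ω) = 172 / (1.90 × 1.14×10^-7) = 7.93×10^8 J/(m²·K).
D = C / (ρ c_p) = 7.93×10^8 / (1030 × 3910) = 197 m.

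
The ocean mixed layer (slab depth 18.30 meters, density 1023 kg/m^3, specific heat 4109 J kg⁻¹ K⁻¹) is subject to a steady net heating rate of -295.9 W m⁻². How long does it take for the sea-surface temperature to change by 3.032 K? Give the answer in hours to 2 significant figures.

220 hours

Areal heat capacity C = ρ c_p D = 1023 × 4109 × 18.30 = 7.69×10^7 J/(m²·K).
Time required: Δt = C ΔT / F = 7.69×10^7 × -3.032 / -295.9 = 7.88×10^5 s.
In hours: 7.88×10^5 s / (3600 s/hour) = 219 hours.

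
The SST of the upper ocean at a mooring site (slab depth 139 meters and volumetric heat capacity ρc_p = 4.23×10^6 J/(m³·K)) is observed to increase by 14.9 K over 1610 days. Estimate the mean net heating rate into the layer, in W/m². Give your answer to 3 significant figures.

Areal heat capacity C = ρc_p × D = 4.23×10^6 × 139 = 5.88×10^8 J m⁻² K⁻¹.
Required heat per unit area: Q = C ΔT = 5.88×10^8 × 14.9 = 8.76×10^9 J/m².
Flux F = Q / Δt = 8.76×10^9 / 1.39×10^8 s = 63.0 W/m².

63.0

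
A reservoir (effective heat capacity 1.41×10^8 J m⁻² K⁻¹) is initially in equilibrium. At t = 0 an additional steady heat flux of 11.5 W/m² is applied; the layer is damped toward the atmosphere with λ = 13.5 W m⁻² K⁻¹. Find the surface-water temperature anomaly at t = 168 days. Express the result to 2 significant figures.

0.64 K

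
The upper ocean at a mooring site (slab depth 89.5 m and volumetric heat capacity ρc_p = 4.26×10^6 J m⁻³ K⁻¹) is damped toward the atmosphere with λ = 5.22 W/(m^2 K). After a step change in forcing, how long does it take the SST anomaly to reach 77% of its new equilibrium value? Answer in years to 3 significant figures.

3.40 years

Areal heat capacity C = ρc_p × D = 4.26×10^6 × 89.5 = 3.81×10^8 J/(m²·K).
τ = C / λ = 3.81×10^8 / 5.22 = 7.30×10^7 s.
Fraction reached: 1 − e^(−t/τ) = 0.77 ⇒ t = −τ ln(1 − 0.77) = τ × 1.47.
t = 1.07×10^8 s = 3.40 years.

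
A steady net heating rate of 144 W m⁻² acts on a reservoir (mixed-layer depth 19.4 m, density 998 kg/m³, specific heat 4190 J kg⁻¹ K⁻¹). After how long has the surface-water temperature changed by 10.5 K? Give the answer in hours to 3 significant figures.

1640 hours

Areal heat capacity C = ρ c_p D = 998 × 4190 × 19.4 = 8.11×10^7 J/(m^2 K).
Time required: Δt = C ΔT / F = 8.11×10^7 × 10.5 / 144 = 5.92×10^6 s.
In hours: 5.92×10^6 s / (3600 s/hour) = 1640 hours.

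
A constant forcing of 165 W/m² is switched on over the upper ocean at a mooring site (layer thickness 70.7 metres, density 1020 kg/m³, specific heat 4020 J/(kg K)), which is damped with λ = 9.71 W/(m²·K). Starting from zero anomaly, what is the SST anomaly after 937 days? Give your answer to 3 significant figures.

Areal heat capacity C = ρ c_p D = 1020 × 4020 × 70.7 = 2.90×10^8 J m⁻² K⁻¹.
τ = C / λ = 2.90×10^8 / 9.71 = 2.99×10^7 s.
Equilibrium anomaly ΔT_eq = F / λ = 165 / 9.71 = 17.0 K.
t = 937 days = 8.10×10^7 s, so t/τ = 2.71.
ΔT(t) = ΔT_eq (1 − e^(−t/τ)) = 17.0 × (1 − e^−2.71) = 15.9 K.

15.9 K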